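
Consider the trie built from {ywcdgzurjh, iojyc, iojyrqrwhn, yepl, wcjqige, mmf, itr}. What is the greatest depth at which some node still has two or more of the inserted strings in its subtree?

4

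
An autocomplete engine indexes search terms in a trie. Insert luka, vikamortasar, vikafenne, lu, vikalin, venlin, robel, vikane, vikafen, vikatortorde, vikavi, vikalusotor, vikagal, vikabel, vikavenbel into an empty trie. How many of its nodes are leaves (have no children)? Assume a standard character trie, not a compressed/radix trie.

Leaves are exactly the stored words that no other stored word extends.
Those words: "luka", "robel", "venlin", "vikabel", "vikafenne", "vikagal", "vikalin", "vikalusotor", "vikamortasar", "vikane", "vikatortorde", "vikavenbel", "vikavi"
Leaf count: 13

13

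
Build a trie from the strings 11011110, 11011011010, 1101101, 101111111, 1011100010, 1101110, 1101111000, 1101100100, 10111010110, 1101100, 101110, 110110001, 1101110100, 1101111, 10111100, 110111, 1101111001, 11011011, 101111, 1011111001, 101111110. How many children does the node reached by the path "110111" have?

2

Walk "110111" from the root, arriving at one node.
Distinct next characters after "110111": 0, 1.
That node has 2 child edges.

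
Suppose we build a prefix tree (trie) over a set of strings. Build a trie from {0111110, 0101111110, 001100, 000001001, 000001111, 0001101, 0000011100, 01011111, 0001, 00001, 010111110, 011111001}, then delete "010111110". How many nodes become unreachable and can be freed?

Walk "010111110" from the leaf back toward the root, removing each node that no remaining word uses.
The suffix "0" (1 node) is used only by "010111110"; the node for "01011111" still has the child "1", so pruning stops there.
Nodes removed: 1

1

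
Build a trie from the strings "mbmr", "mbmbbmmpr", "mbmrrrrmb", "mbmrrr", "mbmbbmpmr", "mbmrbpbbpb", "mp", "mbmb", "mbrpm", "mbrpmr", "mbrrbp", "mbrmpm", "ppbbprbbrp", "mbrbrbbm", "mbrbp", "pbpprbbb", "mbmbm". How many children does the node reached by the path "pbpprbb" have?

1

Walk "pbpprbb" from the root, arriving at one node.
Characters that immediately follow "pbpprbb" among the stored strings: {b}.
That node has 1 child edge.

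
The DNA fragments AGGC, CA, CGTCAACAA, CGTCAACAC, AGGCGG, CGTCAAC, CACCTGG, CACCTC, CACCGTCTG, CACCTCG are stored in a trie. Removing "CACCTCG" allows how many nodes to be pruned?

1

A node on "CACCTCG"'s path can go only if nothing else ends at it or branches off below it.
The suffix "G" (1 node) is used only by "CACCTCG"; "CACCTC" is itself a stored word, so pruning stops there.
Nodes removed: 1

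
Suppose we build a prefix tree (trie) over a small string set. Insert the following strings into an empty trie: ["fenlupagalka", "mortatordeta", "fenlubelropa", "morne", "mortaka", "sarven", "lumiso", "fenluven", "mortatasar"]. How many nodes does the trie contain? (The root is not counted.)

54

Trace insertions, counting only characters that open a new branch:
  "fenlupagalka" → 12 new (f, e, n, l, u, p, a, g, a, l, k, a)
  "mortatordeta" → 12 new (m, o, r, t, a, t, o, r, d, e, t, a)
  "fenlubelropa" → prefix "fenlu" already present; 7 new (b, e, l, r, o, p, a)
  "morne" → prefix "mor" already present; 2 new (n, e)
  "mortaka" → prefix "morta" already present; 2 new (k, a)
  "sarven" → 6 new (s, a, r, v, e, n)
  "lumiso" → 6 new (l, u, m, i, s, o)
  "fenluven" → prefix "fenlu" already present; 3 new (v, e, n)
  "mortatasar" → prefix "mortat" already present; 4 new (a, s, a, r)
Total nodes = 12 + 12 + 7 + 2 + 2 + 6 + 6 + 3 + 4 = 54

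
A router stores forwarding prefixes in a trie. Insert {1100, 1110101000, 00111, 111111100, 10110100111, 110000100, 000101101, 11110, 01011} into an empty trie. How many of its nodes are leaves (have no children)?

8

A leaf is a node with no children — equivalently, the end of a word that is not a proper prefix of any other stored word.
Those words: "000101101", "00111", "01011", "10110100111", "110000100", "1110101000", "11110", "111111100"
Leaf count: 8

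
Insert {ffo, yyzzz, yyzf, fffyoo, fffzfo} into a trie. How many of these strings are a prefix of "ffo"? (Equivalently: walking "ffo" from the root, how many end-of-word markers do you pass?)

1

Walk "ffo" from the root; an end-of-word marker is hit whenever a stored word is a prefix of "ffo".
Prefixes of the query that are stored words: "ffo"
Count: 1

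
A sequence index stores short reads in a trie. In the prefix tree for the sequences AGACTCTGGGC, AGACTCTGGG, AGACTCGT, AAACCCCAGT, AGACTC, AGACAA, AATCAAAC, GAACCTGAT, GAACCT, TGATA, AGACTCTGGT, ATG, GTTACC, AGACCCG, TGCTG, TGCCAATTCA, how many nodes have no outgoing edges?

A leaf is a node with no children — equivalently, the end of a word that is not a proper prefix of any other stored word.
Those words: "AAACCCCAGT", "AATCAAAC", "AGACAA", "AGACCCG", "AGACTCGT", "AGACTCTGGGC", "AGACTCTGGT", "ATG", "GAACCTGAT", "GTTACC", "TGATA", "TGCCAATTCA", "TGCTG"
Leaf count: 13

13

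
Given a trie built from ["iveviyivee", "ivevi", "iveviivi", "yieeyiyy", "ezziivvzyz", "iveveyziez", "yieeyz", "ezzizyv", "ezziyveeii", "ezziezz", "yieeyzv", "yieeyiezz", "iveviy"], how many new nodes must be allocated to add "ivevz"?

1

The longest prefix of "ivevz" already in the trie is "ivev" (length 4).
Each of the 1 remaining characters creates one node.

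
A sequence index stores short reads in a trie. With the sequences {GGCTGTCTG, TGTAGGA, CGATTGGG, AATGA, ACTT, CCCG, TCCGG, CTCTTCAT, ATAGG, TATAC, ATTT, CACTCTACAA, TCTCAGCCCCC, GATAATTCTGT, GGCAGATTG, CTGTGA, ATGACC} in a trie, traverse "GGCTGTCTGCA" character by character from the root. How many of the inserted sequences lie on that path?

Check each prefix of "GGCTGTCTGCA" against the stored set — each match is an end-marker on the path.
Prefixes of the query that are stored words: "GGCTGTCTG"
Count: 1

1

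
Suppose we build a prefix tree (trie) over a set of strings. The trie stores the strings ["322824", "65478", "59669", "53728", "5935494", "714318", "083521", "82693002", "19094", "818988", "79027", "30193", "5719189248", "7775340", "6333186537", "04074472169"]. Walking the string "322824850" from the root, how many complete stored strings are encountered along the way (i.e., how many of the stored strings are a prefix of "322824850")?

1

Walk "322824850" from the root; an end-of-word marker is hit whenever a stored word is a prefix of "322824850".
Prefixes of the query that are stored words: "322824"
Count: 1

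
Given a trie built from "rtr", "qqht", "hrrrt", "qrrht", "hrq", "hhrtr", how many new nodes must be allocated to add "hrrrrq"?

2

Walking "hrrrrq" from the root, the first 4 characters ("hrrr") follow existing edges; "r" is the first miss.
So 6 − 4 = 2 new nodes.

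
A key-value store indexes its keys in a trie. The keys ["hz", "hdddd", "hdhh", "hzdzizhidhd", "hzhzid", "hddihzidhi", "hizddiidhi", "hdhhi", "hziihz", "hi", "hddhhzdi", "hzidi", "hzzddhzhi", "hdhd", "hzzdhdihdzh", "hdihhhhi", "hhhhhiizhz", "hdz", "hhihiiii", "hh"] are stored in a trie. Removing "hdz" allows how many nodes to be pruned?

A node on "hdz"'s path can go only if nothing else ends at it or branches off below it.
The suffix "z" (1 node) is used only by "hdz"; the node for "hd" still has the child "d", so pruning stops there.
Nodes removed: 1

1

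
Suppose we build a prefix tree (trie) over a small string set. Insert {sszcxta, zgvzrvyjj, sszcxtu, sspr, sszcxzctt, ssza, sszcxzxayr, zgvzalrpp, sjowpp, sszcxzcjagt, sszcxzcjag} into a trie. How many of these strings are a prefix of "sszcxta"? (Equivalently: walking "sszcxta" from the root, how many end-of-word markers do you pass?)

1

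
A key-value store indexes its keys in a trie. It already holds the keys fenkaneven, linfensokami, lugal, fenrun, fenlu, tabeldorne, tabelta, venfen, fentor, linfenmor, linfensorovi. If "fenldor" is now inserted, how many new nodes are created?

"fenl" is already a path in the trie; the remaining "dor" must be added.
Each of the 3 remaining characters creates one node.

3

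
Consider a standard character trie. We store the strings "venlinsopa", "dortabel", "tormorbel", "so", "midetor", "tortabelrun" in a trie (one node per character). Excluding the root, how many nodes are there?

44

For each word, the new-node count is its length minus the longest prefix already in the trie:
  "venlinsopa" → 10 new (v, e, n, l, i, n, s, o, p, a)
  "dortabel" → 8 new (d, o, r, t, a, b, e, l)
  "tormorbel" → 9 new (t, o, r, m, o, r, b, e, l)
  "so" → 2 new (s, o)
  "midetor" → 7 new (m, i, d, e, t, o, r)
  "tortabelrun" → prefix "tor" already present; 8 new (t, a, b, e, l, r, u, n)
Total nodes = 10 + 8 + 9 + 2 + 7 + 8 = 44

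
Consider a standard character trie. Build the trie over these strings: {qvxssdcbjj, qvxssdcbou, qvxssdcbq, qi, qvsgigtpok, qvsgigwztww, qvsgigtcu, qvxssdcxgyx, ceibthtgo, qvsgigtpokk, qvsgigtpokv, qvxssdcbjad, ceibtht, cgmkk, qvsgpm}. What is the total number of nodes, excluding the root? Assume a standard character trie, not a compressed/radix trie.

Trace insertions, counting only characters that open a new branch:
  "qvxssdcbjj" → 10 new (q, v, x, s, s, d, c, b, j, j)
  "qvxssdcbou" → prefix "qvxssdcb" already present; 2 new (o, u)
  "qvxssdcbq" → prefix "qvxssdcb" already present; 1 new (q)
  "qi" → prefix "q" already present; 1 new (i)
  "qvsgigtpok" → prefix "qv" already present; 8 new (s, g, i, g, t, p, o, k)
  "qvsgigwztww" → prefix "qvsgig" already present; 5 new (w, z, t, w, w)
  "qvsgigtcu" → prefix "qvsgigt" already present; 2 new (c, u)
  "qvxssdcxgyx" → prefix "qvxssdc" already present; 4 new (x, g, y, x)
  "ceibthtgo" → 9 new (c, e, i, b, t, h, t, g, o)
  "qvsgigtpokk" → prefix "qvsgigtpok" already present; 1 new (k)
  "qvsgigtpokv" → prefix "qvsgigtpok" already present; 1 new (v)
  "qvxssdcbjad" → prefix "qvxssdcbj" already present; 2 new (a, d)
  "ceibtht" → prefix "ceibtht" already present; 0 new (none)
  "cgmkk" → prefix "c" already present; 4 new (g, m, k, k)
  "qvsgpm" → prefix "qvsg" already present; 2 new (p, m)
Total nodes = 10 + 2 + 1 + 1 + 8 + 5 + 2 + 4 + 9 + 1 + 1 + 2 + 0 + 4 + 2 = 52

52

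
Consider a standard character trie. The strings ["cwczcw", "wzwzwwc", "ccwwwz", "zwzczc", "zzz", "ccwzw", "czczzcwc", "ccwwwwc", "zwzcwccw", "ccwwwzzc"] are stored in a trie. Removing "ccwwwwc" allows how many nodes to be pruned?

2

Walk "ccwwwwc" from the leaf back toward the root, removing each node that no remaining word uses.
The suffix "wc" (2 nodes) is used only by "ccwwwwc"; the node for "ccwww" still has the child "z", so pruning stops there.
Nodes removed: 2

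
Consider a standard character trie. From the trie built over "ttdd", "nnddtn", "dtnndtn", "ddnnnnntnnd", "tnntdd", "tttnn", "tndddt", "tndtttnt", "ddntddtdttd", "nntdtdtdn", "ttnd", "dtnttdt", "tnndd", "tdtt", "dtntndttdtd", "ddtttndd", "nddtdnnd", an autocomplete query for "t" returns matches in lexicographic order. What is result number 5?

tnntdd

Filter for "t…" and sort: "tdtt", "tndddt", "tndtttnt", "tnndd", "tnntdd", "ttdd", "ttnd", "tttnn"
Position 5: tnntdd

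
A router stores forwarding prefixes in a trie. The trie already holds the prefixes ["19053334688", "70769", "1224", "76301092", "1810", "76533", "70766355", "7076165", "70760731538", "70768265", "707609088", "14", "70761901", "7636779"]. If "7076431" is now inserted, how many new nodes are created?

3

The longest prefix of "7076431" already in the trie is "7076" (length 4).
New nodes needed: |"7076431"| − 4 = 7 − 4 = 3.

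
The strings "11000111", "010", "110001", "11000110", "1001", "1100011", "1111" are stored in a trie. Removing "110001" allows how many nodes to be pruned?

0

Walk "110001" from the leaf back toward the root, removing each node that no remaining word uses.
Every node on "110001" is still needed (e.g. by "11000111"), so nothing is freed.
Nodes removed: 0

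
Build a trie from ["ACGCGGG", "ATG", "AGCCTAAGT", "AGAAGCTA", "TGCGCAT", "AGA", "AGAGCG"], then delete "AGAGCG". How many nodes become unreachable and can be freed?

Walk "AGAGCG" from the leaf back toward the root, removing each node that no remaining word uses.
The suffix "GCG" (3 nodes) is used only by "AGAGCG"; the node for "AGA" still has the child "A", so pruning stops there.
Nodes removed: 3

3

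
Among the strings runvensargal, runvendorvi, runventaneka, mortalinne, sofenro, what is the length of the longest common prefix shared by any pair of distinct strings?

Look for the deepest trie node that still has at least two words in its subtree.
"runvendorvi" and "runvensargal" agree on "runven" (6 characters) before diverging; nothing deeper is shared.
Longest shared-prefix length: 6

6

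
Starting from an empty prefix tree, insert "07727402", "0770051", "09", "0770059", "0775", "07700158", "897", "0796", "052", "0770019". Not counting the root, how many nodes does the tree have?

26

Trie structure (* marks end of a word):
(root)
├─ 0
│  ├─ 5
│  │  └─ 2 *
│  ├─ 7
│  │  ├─ 7
│  │  │  ├─ 0
│  │  │  │  └─ 0
│  │  │  │     ├─ 1
│  │  │  │     │  ├─ 5
│  │  │  │     │  │  └─ 8 *
│  │  │  │     │  └─ 9 *
│  │  │  │     └─ 5
│  │  │  │        ├─ 1 *
│  │  │  │        └─ 9 *
│  │  │  ├─ 2
│  │  │  │  └─ 7
│  │  │  │     └─ 4
│  │  │  │        └─ 0
│  │  │  │           └─ 2 *
│  │  │  └─ 5 *
│  │  └─ 9
│  │     └─ 6 *
│  └─ 9 *
└─ 8
   └─ 9
      └─ 7 *
Counting every labelled node above: 26.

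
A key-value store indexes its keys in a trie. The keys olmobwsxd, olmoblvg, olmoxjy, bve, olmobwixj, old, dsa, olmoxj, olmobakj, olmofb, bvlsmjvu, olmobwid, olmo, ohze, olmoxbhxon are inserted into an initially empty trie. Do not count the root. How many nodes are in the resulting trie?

Count nodes per top-level branch (shared prefixes stored once):
  'b'-branch (bve, bvlsmjvu): 9 nodes
  'd'-branch (dsa): 3 nodes
  'o'-branch (ohze, old, olmo, olmobakj, olmoblvg, olmobwid, olmobwixj, olmobwsxd, olmofb, olmoxbhxon, olmoxj, olmoxjy): 33 nodes
Sum: 45

45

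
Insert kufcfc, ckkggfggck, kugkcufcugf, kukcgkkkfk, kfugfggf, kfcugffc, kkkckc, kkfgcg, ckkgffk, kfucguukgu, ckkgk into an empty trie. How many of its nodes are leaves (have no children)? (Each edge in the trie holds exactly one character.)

A leaf is a node with no children — equivalently, the end of a word that is not a proper prefix of any other stored word.
Those words: "ckkgffk", "ckkggfggck", "ckkgk", "kfcugffc", "kfucguukgu", "kfugfggf", "kkfgcg", "kkkckc", "kufcfc", "kugkcufcugf", "kukcgkkkfk"
Leaf count: 11

11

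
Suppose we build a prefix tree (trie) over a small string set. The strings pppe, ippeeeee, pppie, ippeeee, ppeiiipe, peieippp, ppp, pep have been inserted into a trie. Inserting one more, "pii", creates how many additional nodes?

"p" is already a path in the trie; the remaining "ii" must be added.
Each of the 2 remaining characters creates one node.

2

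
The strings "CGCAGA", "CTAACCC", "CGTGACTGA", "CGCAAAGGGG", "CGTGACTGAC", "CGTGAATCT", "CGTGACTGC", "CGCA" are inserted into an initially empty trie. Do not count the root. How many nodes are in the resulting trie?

31

Trie structure (* marks end of a word):
(root)
└─ C
   ├─ G
   │  ├─ C
   │  │  └─ A *
   │  │     ├─ A
   │  │     │  └─ A
   │  │     │     └─ G
   │  │     │        └─ G
   │  │     │           └─ G
   │  │     │              └─ G *
   │  │     └─ G
   │  │        └─ A *
   │  └─ T
   │     └─ G
   │        └─ A
   │           ├─ A
   │           │  └─ T
   │           │     └─ C
   │           │        └─ T *
   │           └─ C
   │              └─ T
   │                 └─ G
   │                    ├─ A *
   │                    │  └─ C *
   │                    └─ C *
   └─ T
      └─ A
         └─ A
            └─ C
               └─ C
                  └─ C *
Counting every labelled node above: 31.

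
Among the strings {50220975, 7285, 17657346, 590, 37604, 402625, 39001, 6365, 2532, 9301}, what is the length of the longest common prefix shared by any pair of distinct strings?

1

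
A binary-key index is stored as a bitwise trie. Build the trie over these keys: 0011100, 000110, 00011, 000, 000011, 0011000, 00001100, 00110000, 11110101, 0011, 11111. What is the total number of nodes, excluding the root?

29

Trace insertions, counting only characters that open a new branch:
  "0011100" → 7 new (0, 0, 1, 1, 1, 0, 0)
  "000110" → prefix "00" already present; 4 new (0, 1, 1, 0)
  "00011" → prefix "00011" already present; 0 new (none)
  "000" → prefix "000" already present; 0 new (none)
  "000011" → prefix "000" already present; 3 new (0, 1, 1)
  "0011000" → prefix "0011" already present; 3 new (0, 0, 0)
  "00001100" → prefix "000011" already present; 2 new (0, 0)
  "00110000" → prefix "0011000" already present; 1 new (0)
  "11110101" → 8 new (1, 1, 1, 1, 0, 1, 0, 1)
  "0011" → prefix "0011" already present; 0 new (none)
  "11111" → prefix "1111" already present; 1 new (1)
Total nodes = 7 + 4 + 0 + 0 + 3 + 3 + 2 + 1 + 8 + 0 + 1 = 29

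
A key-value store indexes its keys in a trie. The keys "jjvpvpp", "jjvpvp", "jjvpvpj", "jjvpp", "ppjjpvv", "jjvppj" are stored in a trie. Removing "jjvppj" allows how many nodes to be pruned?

After clearing the end-marker at "jjvppj", prune upward until reaching a node still needed by another word.
The suffix "j" (1 node) is used only by "jjvppj"; "jjvpp" is itself a stored word, so pruning stops there.
Nodes removed: 1

1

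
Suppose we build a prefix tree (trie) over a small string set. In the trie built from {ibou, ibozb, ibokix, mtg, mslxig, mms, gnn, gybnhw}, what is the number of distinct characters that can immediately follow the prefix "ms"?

1

Walk "ms" from the root, arriving at one node.
Characters that immediately follow "ms" among the stored strings: {l}.
That node has 1 child edge.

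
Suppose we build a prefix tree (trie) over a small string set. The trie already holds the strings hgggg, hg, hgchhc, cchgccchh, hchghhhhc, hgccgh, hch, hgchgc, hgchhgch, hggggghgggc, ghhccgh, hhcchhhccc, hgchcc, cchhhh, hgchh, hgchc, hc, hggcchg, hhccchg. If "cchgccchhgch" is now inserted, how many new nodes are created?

The longest prefix of "cchgccchhgch" already in the trie is "cchgccchh" (length 9).
So 12 − 9 = 3 new nodes.

3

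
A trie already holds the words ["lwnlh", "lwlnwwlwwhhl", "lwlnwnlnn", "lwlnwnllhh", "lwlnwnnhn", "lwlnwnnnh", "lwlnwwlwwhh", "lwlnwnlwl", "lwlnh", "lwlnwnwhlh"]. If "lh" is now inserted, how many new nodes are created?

"l" is already a path in the trie; the remaining "h" must be added.
New nodes needed: |"lh"| − 1 = 2 − 1 = 1.

1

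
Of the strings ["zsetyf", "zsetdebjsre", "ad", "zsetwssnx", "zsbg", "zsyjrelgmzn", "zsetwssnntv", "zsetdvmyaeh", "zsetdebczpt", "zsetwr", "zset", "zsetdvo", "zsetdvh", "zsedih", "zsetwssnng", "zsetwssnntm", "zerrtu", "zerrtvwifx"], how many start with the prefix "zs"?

15

Traverse to the node for "zs", then collect every word in that subtree.
Matches: "zsbg", "zsedih", "zset", "zsetdebczpt", "zsetdebjsre", "zsetdvh", "zsetdvmyaeh", "zsetdvo", "zsetwr", "zsetwssnng", "zsetwssnntm", "zsetwssnntv", "zsetwssnx", "zsetyf", "zsyjrelgmzn"
Count: 15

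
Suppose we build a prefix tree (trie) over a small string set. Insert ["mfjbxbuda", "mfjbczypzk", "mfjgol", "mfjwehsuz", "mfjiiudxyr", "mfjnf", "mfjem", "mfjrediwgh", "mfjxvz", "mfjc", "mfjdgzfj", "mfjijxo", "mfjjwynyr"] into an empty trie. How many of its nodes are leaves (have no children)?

13

Leaves are exactly the stored words that no other stored word extends.
Those words: "mfjbczypzk", "mfjbxbuda", "mfjc", "mfjdgzfj", "mfjem", "mfjgol", "mfjiiudxyr", "mfjijxo", "mfjjwynyr", "mfjnf", "mfjrediwgh", "mfjwehsuz", "mfjxvz"
Leaf count: 13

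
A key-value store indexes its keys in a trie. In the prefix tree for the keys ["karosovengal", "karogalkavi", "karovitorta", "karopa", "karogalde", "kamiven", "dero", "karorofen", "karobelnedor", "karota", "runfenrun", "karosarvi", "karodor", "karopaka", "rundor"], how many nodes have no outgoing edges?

A leaf is a node with no children — equivalently, the end of a word that is not a proper prefix of any other stored word.
Those words: "dero", "kamiven", "karobelnedor", "karodor", "karogalde", "karogalkavi", "karopaka", "karorofen", "karosarvi", "karosovengal", "karota", "karovitorta", "rundor", "runfenrun"
Leaf count: 14

14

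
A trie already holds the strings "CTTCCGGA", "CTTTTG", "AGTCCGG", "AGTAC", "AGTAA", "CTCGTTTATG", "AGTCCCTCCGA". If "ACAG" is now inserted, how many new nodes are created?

The longest prefix of "ACAG" already in the trie is "A" (length 1).
New nodes needed: |"ACAG"| − 1 = 4 − 1 = 3.

3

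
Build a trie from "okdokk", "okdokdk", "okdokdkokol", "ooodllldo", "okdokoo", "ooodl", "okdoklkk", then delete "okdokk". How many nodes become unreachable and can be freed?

1

A node on "okdokk"'s path can go only if nothing else ends at it or branches off below it.
The suffix "k" (1 node) is used only by "okdokk"; the node for "okdok" still has the child "d", so pruning stops there.
Nodes removed: 1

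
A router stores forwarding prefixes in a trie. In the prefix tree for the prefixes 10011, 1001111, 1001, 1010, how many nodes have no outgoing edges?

2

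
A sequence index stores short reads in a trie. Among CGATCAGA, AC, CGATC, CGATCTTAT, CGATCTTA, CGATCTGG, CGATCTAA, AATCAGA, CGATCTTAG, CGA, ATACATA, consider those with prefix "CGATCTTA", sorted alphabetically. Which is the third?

CGATCTTAT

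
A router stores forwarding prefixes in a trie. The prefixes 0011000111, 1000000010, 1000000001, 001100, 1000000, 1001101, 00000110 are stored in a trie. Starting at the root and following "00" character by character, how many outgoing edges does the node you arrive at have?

2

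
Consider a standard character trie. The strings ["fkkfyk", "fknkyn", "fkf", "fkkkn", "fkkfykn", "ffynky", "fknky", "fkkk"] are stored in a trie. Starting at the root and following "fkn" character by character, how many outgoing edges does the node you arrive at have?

1

The children of the "fkn" node are the distinct next characters among strings starting with "fkn".
Distinct next characters after "fkn": k.
That node has 1 child edge.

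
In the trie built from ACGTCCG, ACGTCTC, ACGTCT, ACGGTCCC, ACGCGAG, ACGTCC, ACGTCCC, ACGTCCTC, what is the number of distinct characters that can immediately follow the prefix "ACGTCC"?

The children of the "ACGTCC" node are the distinct next characters among strings starting with "ACGTCC".
Distinct next characters after "ACGTCC": C, G, T.
That node has 3 child edges.

3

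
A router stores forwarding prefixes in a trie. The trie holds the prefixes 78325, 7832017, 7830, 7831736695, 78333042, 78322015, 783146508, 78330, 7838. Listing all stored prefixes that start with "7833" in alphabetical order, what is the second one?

78333042

DFS of the "7833" subtree visits, in order: "78330", "78333042"
The 2nd is 78333042.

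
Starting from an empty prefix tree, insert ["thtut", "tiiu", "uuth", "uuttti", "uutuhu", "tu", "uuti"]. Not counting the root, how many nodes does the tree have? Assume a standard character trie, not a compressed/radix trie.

20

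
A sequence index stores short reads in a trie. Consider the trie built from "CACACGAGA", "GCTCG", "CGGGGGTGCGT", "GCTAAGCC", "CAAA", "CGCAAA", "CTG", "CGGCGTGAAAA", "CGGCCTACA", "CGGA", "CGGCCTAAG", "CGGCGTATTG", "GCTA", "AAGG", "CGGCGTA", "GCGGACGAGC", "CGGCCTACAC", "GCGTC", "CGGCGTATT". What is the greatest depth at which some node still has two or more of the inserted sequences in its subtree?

9

Equivalently: take the maximum, over all pairs, of their longest common prefix length.
"CGGCCTACA" and "CGGCCTACAC" agree on "CGGCCTACA" (9 characters) before diverging; nothing deeper is shared.
Longest shared-prefix length: 9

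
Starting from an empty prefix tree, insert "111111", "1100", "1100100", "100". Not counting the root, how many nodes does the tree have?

13

Insert word by word; a character creates a node only if that edge doesn't already exist:
  "111111" → 6 new (1, 1, 1, 1, 1, 1)
  "1100" → prefix "11" already present; 2 new (0, 0)
  "1100100" → prefix "1100" already present; 3 new (1, 0, 0)
  "100" → prefix "1" already present; 2 new (0, 0)
Total nodes = 6 + 2 + 3 + 2 = 13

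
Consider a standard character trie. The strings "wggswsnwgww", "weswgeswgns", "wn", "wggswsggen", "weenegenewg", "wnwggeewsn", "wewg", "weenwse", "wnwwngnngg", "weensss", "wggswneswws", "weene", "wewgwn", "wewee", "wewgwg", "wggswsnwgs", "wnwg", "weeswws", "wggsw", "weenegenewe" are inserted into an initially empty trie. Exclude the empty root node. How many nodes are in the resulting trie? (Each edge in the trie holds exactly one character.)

75

Insert word by word; a character creates a node only if that edge doesn't already exist:
  "wggswsnwgww" → 11 new (w, g, g, s, w, s, n, w, g, w, w)
  "weswgeswgns" → prefix "w" already present; 10 new (e, s, w, g, e, s, w, g, n, s)
  "wn" → prefix "w" already present; 1 new (n)
  "wggswsggen" → prefix "wggsws" already present; 4 new (g, g, e, n)
  "weenegenewg" → prefix "we" already present; 9 new (e, n, e, g, e, n, e, w, g)
  "wnwggeewsn" → prefix "wn" already present; 8 new (w, g, g, e, e, w, s, n)
  "wewg" → prefix "we" already present; 2 new (w, g)
  "weenwse" → prefix "ween" already present; 3 new (w, s, e)
  "wnwwngnngg" → prefix "wnw" already present; 7 new (w, n, g, n, n, g, g)
  "weensss" → prefix "ween" already present; 3 new (s, s, s)
  "wggswneswws" → prefix "wggsw" already present; 6 new (n, e, s, w, w, s)
  "weene" → prefix "weene" already present; 0 new (none)
  "wewgwn" → prefix "wewg" already present; 2 new (w, n)
  "wewee" → prefix "wew" already present; 2 new (e, e)
  "wewgwg" → prefix "wewgw" already present; 1 new (g)
  "wggswsnwgs" → prefix "wggswsnwg" already present; 1 new (s)
  "wnwg" → prefix "wnwg" already present; 0 new (none)
  "weeswws" → prefix "wee" already present; 4 new (s, w, w, s)
  "wggsw" → prefix "wggsw" already present; 0 new (none)
  "weenegenewe" → prefix "weenegenew" already present; 1 new (e)
Total nodes = 11 + 10 + 1 + 4 + 9 + 8 + 2 + 3 + 7 + 3 + 6 + 0 + 2 + 2 + 1 + 1 + 0 + 4 + 0 + 1 = 75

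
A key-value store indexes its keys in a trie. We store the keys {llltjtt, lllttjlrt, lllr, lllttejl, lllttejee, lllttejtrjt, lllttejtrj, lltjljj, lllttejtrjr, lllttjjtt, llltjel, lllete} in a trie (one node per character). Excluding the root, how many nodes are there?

36

Count nodes per top-level branch (shared prefixes stored once):
  'l'-branch (lllete, lllr, llltjel, llltjtt, lllttejee, lllttejl, lllttejtrj, lllttejtrjr, lllttejtrjt, lllttjjtt, lllttjlrt, lltjljj): 36 nodes
Sum: 36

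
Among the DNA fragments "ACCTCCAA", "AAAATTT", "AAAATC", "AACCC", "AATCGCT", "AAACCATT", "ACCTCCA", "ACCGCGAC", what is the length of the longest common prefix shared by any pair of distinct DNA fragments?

Equivalently: take the maximum, over all pairs, of their longest common prefix length.
"ACCTCCA" and "ACCTCCAA" agree on "ACCTCCA" (7 characters) before diverging; nothing deeper is shared.
Longest shared-prefix length: 7

7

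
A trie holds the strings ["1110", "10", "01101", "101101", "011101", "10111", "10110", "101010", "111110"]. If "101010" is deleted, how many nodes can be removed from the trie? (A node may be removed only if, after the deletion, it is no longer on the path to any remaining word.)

Walk "101010" from the leaf back toward the root, removing each node that no remaining word uses.
The suffix "010" (3 nodes) is used only by "101010"; the node for "101" still has the child "1", so pruning stops there.
Nodes removed: 3

3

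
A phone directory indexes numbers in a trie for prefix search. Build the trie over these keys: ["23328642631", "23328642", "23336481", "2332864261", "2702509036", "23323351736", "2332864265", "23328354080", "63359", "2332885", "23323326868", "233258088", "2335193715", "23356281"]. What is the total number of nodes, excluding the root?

68

Count nodes per top-level branch (shared prefixes stored once):
  '2'-branch (23323326868, 23323351736, 233258088, 23328354080, 23328642, 2332864261, 23328642631, 2332864265, 2332885, 23336481, 2335193715, 23356281, 2702509036): 63 nodes
  '6'-branch (63359): 5 nodes
Sum: 68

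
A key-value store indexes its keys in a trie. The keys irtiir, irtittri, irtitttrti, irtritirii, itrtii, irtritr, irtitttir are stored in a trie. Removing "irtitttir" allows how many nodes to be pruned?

After clearing the end-marker at "irtitttir", prune upward until reaching a node still needed by another word.
The suffix "ir" (2 nodes) is used only by "irtitttir"; the node for "irtittt" still has the child "r", so pruning stops there.
Nodes removed: 2

2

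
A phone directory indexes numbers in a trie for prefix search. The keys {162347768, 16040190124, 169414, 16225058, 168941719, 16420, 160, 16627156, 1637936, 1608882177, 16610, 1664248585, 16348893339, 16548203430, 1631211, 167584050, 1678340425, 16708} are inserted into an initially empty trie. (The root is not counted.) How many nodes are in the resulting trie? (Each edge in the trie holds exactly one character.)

101

For each word, the new-node count is its length minus the longest prefix already in the trie:
  "162347768" → 9 new (1, 6, 2, 3, 4, 7, 7, 6, 8)
  "16040190124" → prefix "16" already present; 9 new (0, 4, 0, 1, 9, 0, 1, 2, 4)
  "169414" → prefix "16" already present; 4 new (9, 4, 1, 4)
  "16225058" → prefix "162" already present; 5 new (2, 5, 0, 5, 8)
  "168941719" → prefix "16" already present; 7 new (8, 9, 4, 1, 7, 1, 9)
  "16420" → prefix "16" already present; 3 new (4, 2, 0)
  "160" → prefix "160" already present; 0 new (none)
  "16627156" → prefix "16" already present; 6 new (6, 2, 7, 1, 5, 6)
  "1637936" → prefix "16" already present; 5 new (3, 7, 9, 3, 6)
  "1608882177" → prefix "160" already present; 7 new (8, 8, 8, 2, 1, 7, 7)
  "16610" → prefix "166" already present; 2 new (1, 0)
  "1664248585" → prefix "166" already present; 7 new (4, 2, 4, 8, 5, 8, 5)
  "16348893339" → prefix "163" already present; 8 new (4, 8, 8, 9, 3, 3, 3, 9)
  "16548203430" → prefix "16" already present; 9 new (5, 4, 8, 2, 0, 3, 4, 3, 0)
  "1631211" → prefix "163" already present; 4 new (1, 2, 1, 1)
  "167584050" → prefix "16" already present; 7 new (7, 5, 8, 4, 0, 5, 0)
  "1678340425" → prefix "167" already present; 7 new (8, 3, 4, 0, 4, 2, 5)
  "16708" → prefix "167" already present; 2 new (0, 8)
Total nodes = 9 + 9 + 4 + 5 + 7 + 3 + 0 + 6 + 5 + 7 + 2 + 7 + 8 + 9 + 4 + 7 + 7 + 2 = 101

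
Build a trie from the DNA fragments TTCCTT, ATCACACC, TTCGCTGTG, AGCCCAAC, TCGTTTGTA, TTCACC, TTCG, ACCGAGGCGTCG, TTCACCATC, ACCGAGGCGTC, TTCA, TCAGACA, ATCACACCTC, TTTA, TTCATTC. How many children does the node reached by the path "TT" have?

2

The children of the "TT" node are the distinct next characters among strings starting with "TT".
Characters that immediately follow "TT" among the stored strings: {C, T}.
That node has 2 child edges.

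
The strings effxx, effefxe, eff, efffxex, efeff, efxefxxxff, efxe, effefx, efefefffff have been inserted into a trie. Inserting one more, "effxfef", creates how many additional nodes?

3

Walking "effxfef" from the root, the first 4 characters ("effx") follow existing edges; "f" is the first miss.
Each of the 3 remaining characters creates one node.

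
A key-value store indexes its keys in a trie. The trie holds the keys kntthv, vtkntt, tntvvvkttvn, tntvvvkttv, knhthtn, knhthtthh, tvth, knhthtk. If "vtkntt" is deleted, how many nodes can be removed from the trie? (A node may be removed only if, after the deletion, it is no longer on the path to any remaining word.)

A node on "vtkntt"'s path can go only if nothing else ends at it or branches off below it.
No other word shares any prefix with "vtkntt", so all 6 of its nodes go.
Nodes removed: 6

6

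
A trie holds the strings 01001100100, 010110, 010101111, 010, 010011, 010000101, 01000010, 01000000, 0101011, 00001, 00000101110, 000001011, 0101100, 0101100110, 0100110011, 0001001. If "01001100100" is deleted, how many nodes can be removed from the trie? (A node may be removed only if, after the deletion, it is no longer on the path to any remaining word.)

2

A node on "01001100100"'s path can go only if nothing else ends at it or branches off below it.
The suffix "00" (2 nodes) is used only by "01001100100"; the node for "010011001" still has the child "1", so pruning stops there.
Nodes removed: 2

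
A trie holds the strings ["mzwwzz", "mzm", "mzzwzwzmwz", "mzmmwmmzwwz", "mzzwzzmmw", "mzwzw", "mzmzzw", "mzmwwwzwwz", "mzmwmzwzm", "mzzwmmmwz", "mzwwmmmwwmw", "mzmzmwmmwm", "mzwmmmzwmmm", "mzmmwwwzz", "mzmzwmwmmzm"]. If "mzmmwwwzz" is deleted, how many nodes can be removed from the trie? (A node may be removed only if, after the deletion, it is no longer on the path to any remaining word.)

4

A node on "mzmmwwwzz"'s path can go only if nothing else ends at it or branches off below it.
The suffix "wwzz" (4 nodes) is used only by "mzmmwwwzz"; the node for "mzmmw" still has the child "m", so pruning stops there.
Nodes removed: 4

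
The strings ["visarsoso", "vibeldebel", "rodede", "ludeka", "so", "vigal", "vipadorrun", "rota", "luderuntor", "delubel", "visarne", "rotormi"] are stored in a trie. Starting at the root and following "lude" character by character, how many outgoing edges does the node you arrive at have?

The children of the "lude" node are the distinct next characters among strings starting with "lude".
Distinct next characters after "lude": k, r.
That node has 2 child edges.

2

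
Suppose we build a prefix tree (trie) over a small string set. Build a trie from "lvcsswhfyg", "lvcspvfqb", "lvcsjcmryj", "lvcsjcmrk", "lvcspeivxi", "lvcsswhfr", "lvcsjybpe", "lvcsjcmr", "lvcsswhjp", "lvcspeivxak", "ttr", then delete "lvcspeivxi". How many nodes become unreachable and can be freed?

1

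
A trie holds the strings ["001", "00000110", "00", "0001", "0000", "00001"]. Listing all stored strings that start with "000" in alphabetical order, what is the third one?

00001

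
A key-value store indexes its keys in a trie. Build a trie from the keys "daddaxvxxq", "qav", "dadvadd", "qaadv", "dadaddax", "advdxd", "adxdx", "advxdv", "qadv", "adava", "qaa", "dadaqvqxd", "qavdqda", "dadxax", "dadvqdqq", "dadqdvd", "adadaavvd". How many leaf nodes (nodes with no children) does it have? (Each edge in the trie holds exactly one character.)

A leaf is a node with no children — equivalently, the end of a word that is not a proper prefix of any other stored word.
Those words: "adadaavvd", "adava", "advdxd", "advxdv", "adxdx", "dadaddax", "dadaqvqxd", "daddaxvxxq", "dadqdvd", "dadvadd", "dadvqdqq", "dadxax", "qaadv", "qadv", "qavdqda"
Leaf count: 15

15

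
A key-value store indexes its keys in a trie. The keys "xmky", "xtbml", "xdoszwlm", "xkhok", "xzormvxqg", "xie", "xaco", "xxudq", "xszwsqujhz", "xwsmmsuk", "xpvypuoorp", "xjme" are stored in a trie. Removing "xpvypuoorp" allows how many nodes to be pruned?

After clearing the end-marker at "xpvypuoorp", prune upward until reaching a node still needed by another word.
The suffix "pvypuoorp" (9 nodes) is used only by "xpvypuoorp"; the node for "x" still has the child "m", so pruning stops there.
Nodes removed: 9

9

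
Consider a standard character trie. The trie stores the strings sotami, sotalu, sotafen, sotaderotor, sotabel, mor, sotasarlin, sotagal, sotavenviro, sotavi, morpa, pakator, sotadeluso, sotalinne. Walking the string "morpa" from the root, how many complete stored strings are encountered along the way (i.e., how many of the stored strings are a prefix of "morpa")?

2

Walk "morpa" from the root; an end-of-word marker is hit whenever a stored word is a prefix of "morpa".
Prefixes of the query that are stored words: "mor", "morpa"
Count: 2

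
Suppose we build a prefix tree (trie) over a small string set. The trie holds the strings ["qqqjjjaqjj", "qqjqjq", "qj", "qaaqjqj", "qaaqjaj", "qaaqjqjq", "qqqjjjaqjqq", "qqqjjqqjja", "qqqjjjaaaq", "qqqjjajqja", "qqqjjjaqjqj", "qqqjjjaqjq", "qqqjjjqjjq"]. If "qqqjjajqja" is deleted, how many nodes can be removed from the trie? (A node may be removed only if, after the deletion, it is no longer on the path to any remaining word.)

5

After clearing the end-marker at "qqqjjajqja", prune upward until reaching a node still needed by another word.
The suffix "ajqja" (5 nodes) is used only by "qqqjjajqja"; the node for "qqqjj" still has the child "j", so pruning stops there.
Nodes removed: 5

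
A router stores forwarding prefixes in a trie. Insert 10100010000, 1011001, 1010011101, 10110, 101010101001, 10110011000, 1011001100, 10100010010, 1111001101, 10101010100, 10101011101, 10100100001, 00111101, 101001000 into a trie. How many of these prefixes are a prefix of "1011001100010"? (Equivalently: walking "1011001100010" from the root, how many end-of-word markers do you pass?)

Traverse "1011001100010" character by character; count nodes along the way that are marked as word ends.
Prefixes of the query that are stored words: "10110", "1011001", "1011001100", "10110011000"
Count: 4

4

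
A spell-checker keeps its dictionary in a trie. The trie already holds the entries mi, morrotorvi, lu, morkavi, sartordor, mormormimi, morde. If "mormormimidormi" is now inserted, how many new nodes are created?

5

The longest prefix of "mormormimidormi" already in the trie is "mormormimi" (length 10).
So 15 − 10 = 5 new nodes.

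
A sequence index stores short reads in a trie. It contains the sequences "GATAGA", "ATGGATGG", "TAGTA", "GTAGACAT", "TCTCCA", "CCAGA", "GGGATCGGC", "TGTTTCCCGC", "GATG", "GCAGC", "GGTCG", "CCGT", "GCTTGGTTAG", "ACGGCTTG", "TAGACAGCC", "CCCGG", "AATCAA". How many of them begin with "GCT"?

1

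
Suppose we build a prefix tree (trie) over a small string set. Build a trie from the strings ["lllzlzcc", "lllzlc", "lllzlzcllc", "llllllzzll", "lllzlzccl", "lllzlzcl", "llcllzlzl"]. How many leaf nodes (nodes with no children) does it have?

5

A leaf is a node with no children — equivalently, the end of a word that is not a proper prefix of any other stored word.
Those words: "llcllzlzl", "llllllzzll", "lllzlc", "lllzlzccl", "lllzlzcllc"
Leaf count: 5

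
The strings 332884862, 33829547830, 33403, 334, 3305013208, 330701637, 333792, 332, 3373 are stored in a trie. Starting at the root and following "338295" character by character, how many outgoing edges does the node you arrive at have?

1

Follow the path "338295" to its node, then look at its outgoing edges.
Characters that immediately follow "338295" among the stored strings: {4}.
That node has 1 child edge.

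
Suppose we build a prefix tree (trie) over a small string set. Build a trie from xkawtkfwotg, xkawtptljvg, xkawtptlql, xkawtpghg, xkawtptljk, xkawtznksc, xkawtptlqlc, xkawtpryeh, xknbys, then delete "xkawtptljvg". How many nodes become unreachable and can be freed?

2

A node on "xkawtptljvg"'s path can go only if nothing else ends at it or branches off below it.
The suffix "vg" (2 nodes) is used only by "xkawtptljvg"; the node for "xkawtptlj" still has the child "k", so pruning stops there.
Nodes removed: 2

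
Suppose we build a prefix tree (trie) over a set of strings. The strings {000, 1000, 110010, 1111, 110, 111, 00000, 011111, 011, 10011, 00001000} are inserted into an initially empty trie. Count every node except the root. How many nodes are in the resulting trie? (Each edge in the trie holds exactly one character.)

Insert word by word; a character creates a node only if that edge doesn't already exist:
  "000" → 3 new (0, 0, 0)
  "1000" → 4 new (1, 0, 0, 0)
  "110010" → prefix "1" already present; 5 new (1, 0, 0, 1, 0)
  "1111" → prefix "11" already present; 2 new (1, 1)
  "110" → prefix "110" already present; 0 new (none)
  "111" → prefix "111" already present; 0 new (none)
  "00000" → prefix "000" already present; 2 new (0, 0)
  "011111" → prefix "0" already present; 5 new (1, 1, 1, 1, 1)
  "011" → prefix "011" already present; 0 new (none)
  "10011" → prefix "100" already present; 2 new (1, 1)
  "00001000" → prefix "0000" already present; 4 new (1, 0, 0, 0)
Total nodes = 3 + 4 + 5 + 2 + 0 + 0 + 2 + 5 + 0 + 2 + 4 = 27

27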